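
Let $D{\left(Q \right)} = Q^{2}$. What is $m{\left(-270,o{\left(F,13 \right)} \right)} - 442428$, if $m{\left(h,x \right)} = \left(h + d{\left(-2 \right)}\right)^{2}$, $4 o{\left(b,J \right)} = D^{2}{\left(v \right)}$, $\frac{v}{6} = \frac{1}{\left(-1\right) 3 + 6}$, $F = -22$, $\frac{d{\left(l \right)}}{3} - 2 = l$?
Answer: $-369528$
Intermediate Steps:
$d{\left(l \right)} = 6 + 3 l$
$v = 2$ ($v = \frac{6}{\left(-1\right) 3 + 6} = \frac{6}{-3 + 6} = \frac{6}{3} = 6 \cdot \frac{1}{3} = 2$)
$o{\left(b,J \right)} = 4$ ($o{\left(b,J \right)} = \frac{\left(2^{2}\right)^{2}}{4} = \frac{4^{2}}{4} = \frac{1}{4} \cdot 16 = 4$)
$m{\left(h,x \right)} = h^{2}$ ($m{\left(h,x \right)} = \left(h + \left(6 + 3 \left(-2\right)\right)\right)^{2} = \left(h + \left(6 - 6\right)\right)^{2} = \left(h + 0\right)^{2} = h^{2}$)
$m{\left(-270,o{\left(F,13 \right)} \right)} - 442428 = \left(-270\right)^{2} - 442428 = 72900 - 442428 = -369528$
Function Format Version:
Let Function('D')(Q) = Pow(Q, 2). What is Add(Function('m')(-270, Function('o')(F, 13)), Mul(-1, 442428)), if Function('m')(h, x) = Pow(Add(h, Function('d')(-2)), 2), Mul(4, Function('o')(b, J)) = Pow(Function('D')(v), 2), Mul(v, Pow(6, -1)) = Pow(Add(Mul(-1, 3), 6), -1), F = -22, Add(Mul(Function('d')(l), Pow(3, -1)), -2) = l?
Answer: -369528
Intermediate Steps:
Function('d')(l) = Add(6, Mul(3, l))
v = 2 (v = Mul(6, Pow(Add(Mul(-1, 3), 6), -1)) = Mul(6, Pow(Add(-3, 6), -1)) = Mul(6, Pow(3, -1)) = Mul(6, Rational(1, 3)) = 2)
Function('o')(b, J) = 4 (Function('o')(b, J) = Mul(Rational(1, 4), Pow(Pow(2, 2), 2)) = Mul(Rational(1, 4), Pow(4, 2)) = Mul(Rational(1, 4), 16) = 4)
Function('m')(h, x) = Pow(h, 2) (Function('m')(h, x) = Pow(Add(h, Add(6, Mul(3, -2))), 2) = Pow(Add(h, Add(6, -6)), 2) = Pow(Add(h, 0), 2) = Pow(h, 2))
Add(Function('m')(-270, Function('o')(F, 13)), Mul(-1, 442428)) = Add(Pow(-270, 2), Mul(-1, 442428)) = Add(72900, -442428) = -369528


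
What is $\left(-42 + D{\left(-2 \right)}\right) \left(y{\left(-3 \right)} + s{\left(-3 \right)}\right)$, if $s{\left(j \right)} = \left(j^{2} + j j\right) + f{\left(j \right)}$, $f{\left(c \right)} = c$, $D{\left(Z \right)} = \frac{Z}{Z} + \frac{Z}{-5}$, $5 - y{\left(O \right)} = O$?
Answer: $- \frac{4669}{5} \approx -933.8$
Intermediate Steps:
$y{\left(O \right)} = 5 - O$
$D{\left(Z \right)} = 1 - \frac{Z}{5}$ ($D{\left(Z \right)} = 1 + Z \left(- \frac{1}{5}\right) = 1 - \frac{Z}{5}$)
$s{\left(j \right)} = j + 2 j^{2}$ ($s{\left(j \right)} = \left(j^{2} + j j\right) + j = \left(j^{2} + j^{2}\right) + j = 2 j^{2} + j = j + 2 j^{2}$)
$\left(-42 + D{\left(-2 \right)}\right) \left(y{\left(-3 \right)} + s{\left(-3 \right)}\right) = \left(-42 + \left(1 - - \frac{2}{5}\right)\right) \left(\left(5 - -3\right) - 3 \left(1 + 2 \left(-3\right)\right)\right) = \left(-42 + \left(1 + \frac{2}{5}\right)\right) \left(\left(5 + 3\right) - 3 \left(1 - 6\right)\right) = \left(-42 + \frac{7}{5}\right) \left(8 - -15\right) = - \frac{203 \left(8 + 15\right)}{5} = \left(- \frac{203}{5}\right) 23 = - \frac{4669}{5}$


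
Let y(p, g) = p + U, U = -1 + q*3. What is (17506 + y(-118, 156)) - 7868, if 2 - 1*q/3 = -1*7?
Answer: 9600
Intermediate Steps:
q = 27 (q = 6 - (-3)*7 = 6 - 3*(-7) = 6 + 21 = 27)
U = 80 (U = -1 + 27*3 = -1 + 81 = 80)
y(p, g) = 80 + p (y(p, g) = p + 80 = 80 + p)
(17506 + y(-118, 156)) - 7868 = (17506 + (80 - 118)) - 7868 = (17506 - 38) - 7868 = 17468 - 7868 = 9600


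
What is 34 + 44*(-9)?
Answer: -362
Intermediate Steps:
34 + 44*(-9) = 34 - 396 = -362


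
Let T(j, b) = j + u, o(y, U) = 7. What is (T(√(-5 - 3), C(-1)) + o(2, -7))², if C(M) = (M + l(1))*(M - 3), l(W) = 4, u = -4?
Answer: 1 + 12*I*√2 ≈ 1.0 + 16.971*I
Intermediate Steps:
C(M) = (-3 + M)*(4 + M) (C(M) = (M + 4)*(M - 3) = (4 + M)*(-3 + M) = (-3 + M)*(4 + M))
T(j, b) = -4 + j (T(j, b) = j - 4 = -4 + j)
(T(√(-5 - 3), C(-1)) + o(2, -7))² = ((-4 + √(-5 - 3)) + 7)² = ((-4 + √(-8)) + 7)² = ((-4 + 2*I*√2) + 7)² = (3 + 2*I*√2)²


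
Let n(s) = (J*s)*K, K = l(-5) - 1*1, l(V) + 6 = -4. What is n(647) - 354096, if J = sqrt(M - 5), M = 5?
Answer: -354096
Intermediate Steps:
l(V) = -10 (l(V) = -6 - 4 = -10)
J = 0 (J = sqrt(5 - 5) = sqrt(0) = 0)
K = -11 (K = -10 - 1*1 = -10 - 1 = -11)
n(s) = 0 (n(s) = (0*s)*(-11) = 0*(-11) = 0)
n(647) - 354096 = 0 - 354096 = -354096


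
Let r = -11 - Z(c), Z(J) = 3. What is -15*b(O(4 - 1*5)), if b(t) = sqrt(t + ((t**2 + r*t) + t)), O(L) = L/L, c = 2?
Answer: -15*I*sqrt(11) ≈ -49.749*I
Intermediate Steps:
O(L) = 1
r = -14 (r = -11 - 1*3 = -11 - 3 = -14)
b(t) = sqrt(t**2 - 12*t) (b(t) = sqrt(t + ((t**2 - 14*t) + t)) = sqrt(t + (t**2 - 13*t)) = sqrt(t**2 - 12*t))
-15*b(O(4 - 1*5)) = -15*sqrt(-12 + 1) = -15*I*sqrt(11)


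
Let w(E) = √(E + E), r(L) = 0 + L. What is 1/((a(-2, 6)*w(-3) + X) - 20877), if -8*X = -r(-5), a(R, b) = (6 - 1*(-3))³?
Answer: -1336168/28100087785 - 46656*I*√6/28100087785 ≈ -4.755e-5 - 4.067e-6*I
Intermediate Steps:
r(L) = L
a(R, b) = 729 (a(R, b) = (6 + 3)³ = 9³ = 729)
X = -5/8 (X = -(-1)*(-5)/8 = -⅛*5 = -5/8 ≈ -0.62500)
w(E) = √2*√E (w(E) = √(2*E) = √2*√E)
1/((a(-2, 6)*w(-3) + X) - 20877) = 1/((729*(√2*√(-3)) - 5/8) - 20877) = 1/((729*(√2*(I*√3)) - 5/8) - 20877) = 1/((729*(I*√6) - 5/8) - 20877) = 1/((729*I*√6 - 5/8) - 20877) = 1/((-5/8 + 729*I*√6) - 20877) = 1/(-167021/8 + 729*I*√6)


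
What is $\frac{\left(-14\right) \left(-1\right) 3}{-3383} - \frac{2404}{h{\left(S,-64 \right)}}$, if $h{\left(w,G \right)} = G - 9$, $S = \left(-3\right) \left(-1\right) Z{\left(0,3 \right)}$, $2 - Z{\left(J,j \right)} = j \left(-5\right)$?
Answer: $\frac{8129666}{246959} \approx 32.919$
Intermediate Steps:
$Z{\left(J,j \right)} = 2 + 5 j$ ($Z{\left(J,j \right)} = 2 - j \left(-5\right) = 2 - - 5 j = 2 + 5 j$)
$S = 51$ ($S = \left(-3\right) \left(-1\right) \left(2 + 5 \cdot 3\right) = 3 \left(2 + 15\right) = 3 \cdot 17 = 51$)
$h{\left(w,G \right)} = -9 + G$ ($h{\left(w,G \right)} = G - 9 = -9 + G$)
$\frac{\left(-14\right) \left(-1\right) 3}{-3383} - \frac{2404}{h{\left(S,-64 \right)}} = \frac{\left(-14\right) \left(-1\right) 3}{-3383} - \frac{2404}{-9 - 64} = 14 \cdot 3 \left(- \frac{1}{3383}\right) - \frac{2404}{-73} = 42 \left(- \frac{1}{3383}\right) - - \frac{2404}{73} = - \frac{42}{3383} + \frac{2404}{73} = \frac{8129666}{246959}$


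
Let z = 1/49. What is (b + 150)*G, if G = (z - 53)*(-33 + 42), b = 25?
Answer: -584100/7 ≈ -83443.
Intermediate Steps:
z = 1/49 ≈ 0.020408
G = -23364/49 (G = (1/49 - 53)*(-33 + 42) = -2596/49*9 = -23364/49 ≈ -476.82)
(b + 150)*G = (25 + 150)*(-23364/49) = 175*(-23364/49) = -584100/7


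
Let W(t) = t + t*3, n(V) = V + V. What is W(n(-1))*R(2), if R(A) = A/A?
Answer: -8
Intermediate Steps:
n(V) = 2*V
R(A) = 1
W(t) = 4*t (W(t) = t + 3*t = 4*t)
W(n(-1))*R(2) = (4*(2*(-1)))*1 = (4*(-2))*1 = -8*1 = -8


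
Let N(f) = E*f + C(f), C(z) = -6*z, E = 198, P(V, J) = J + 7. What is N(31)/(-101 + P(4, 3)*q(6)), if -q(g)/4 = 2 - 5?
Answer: 5952/19 ≈ 313.26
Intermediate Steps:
P(V, J) = 7 + J
q(g) = 12 (q(g) = -4*(2 - 5) = -4*(-3) = 12)
N(f) = 192*f (N(f) = 198*f - 6*f = 192*f)
N(31)/(-101 + P(4, 3)*q(6)) = (192*31)/(-101 + (7 + 3)*12) = 5952/(-101 + 10*12) = 5952/(-101 + 120) = 5952/19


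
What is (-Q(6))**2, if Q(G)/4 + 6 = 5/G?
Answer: 3844/9 ≈ 427.11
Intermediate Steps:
Q(G) = -24 + 20/G (Q(G) = -24 + 4*(5/G) = -24 + 20/G)
(-Q(6))**2 = (-(-24 + 20/6))**2 = (-(-24 + 20*(1/6)))**2 = (-(-24 + 10/3))**2 = (-1*(-62/3))**2 = (62/3)**2 = 3844/9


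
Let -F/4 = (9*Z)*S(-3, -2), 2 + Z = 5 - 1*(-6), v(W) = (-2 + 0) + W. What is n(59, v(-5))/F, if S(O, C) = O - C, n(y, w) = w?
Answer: -7/324 ≈ -0.021605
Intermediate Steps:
v(W) = -2 + W
Z = 9 (Z = -2 + (5 - 1*(-6)) = -2 + (5 + 6) = -2 + 11 = 9)
F = 324 (F = -4*9*9*(-3 - 1*(-2)) = -324*(-3 + 2) = -324*(-1) = -4*(-81) = 324)
n(59, v(-5))/F = (-2 - 5)/324 = -7*1/324 = -7/324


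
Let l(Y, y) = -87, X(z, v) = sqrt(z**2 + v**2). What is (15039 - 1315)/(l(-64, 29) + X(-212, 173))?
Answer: 6351/358 + 73*sqrt(74873)/358 ≈ 73.536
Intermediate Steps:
X(z, v) = sqrt(v**2 + z**2)
(15039 - 1315)/(l(-64, 29) + X(-212, 173)) = (15039 - 1315)/(-87 + sqrt(173**2 + (-212)**2)) = 13724/(-87 + sqrt(29929 + 44944)) = 13724/(-87 + sqrt(74873))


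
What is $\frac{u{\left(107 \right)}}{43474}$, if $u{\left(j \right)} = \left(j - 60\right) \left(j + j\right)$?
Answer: $\frac{5029}{21737} \approx 0.23136$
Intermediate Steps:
$u{\left(j \right)} = 2 j \left(-60 + j\right)$ ($u{\left(j \right)} = \left(-60 + j\right) 2 j = 2 j \left(-60 + j\right)$)
$\frac{u{\left(107 \right)}}{43474} = \frac{2 \cdot 107 \left(-60 + 107\right)}{43474} = 2 \cdot 107 \cdot 47 \cdot \frac{1}{43474} = 10058 \cdot \frac{1}{43474} = \frac{5029}{21737}$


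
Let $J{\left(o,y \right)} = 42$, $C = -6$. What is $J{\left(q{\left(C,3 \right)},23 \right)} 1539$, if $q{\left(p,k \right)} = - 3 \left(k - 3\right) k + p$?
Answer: $64638$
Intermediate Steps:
$q{\left(p,k \right)} = p + k \left(9 - 3 k\right)$ ($q{\left(p,k \right)} = - 3 \left(-3 + k\right) k + p = \left(9 - 3 k\right) k + p = k \left(9 - 3 k\right) + p = p + k \left(9 - 3 k\right)$)
$J{\left(q{\left(C,3 \right)},23 \right)} 1539 = 42 \cdot 1539 = 64638$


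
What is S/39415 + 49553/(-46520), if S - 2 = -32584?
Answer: -693769227/366717160 ≈ -1.8918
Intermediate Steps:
S = -32582 (S = 2 - 32584 = -32582)
S/39415 + 49553/(-46520) = -32582/39415 + 49553/(-46520) = -32582*1/39415 + 49553*(-1/46520) = -32582/39415 - 49553/46520 = -693769227/366717160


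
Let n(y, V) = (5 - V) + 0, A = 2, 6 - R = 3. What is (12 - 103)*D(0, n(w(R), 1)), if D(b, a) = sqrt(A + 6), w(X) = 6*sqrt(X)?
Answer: -182*sqrt(2) ≈ -257.39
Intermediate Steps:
R = 3 (R = 6 - 1*3 = 6 - 3 = 3)
n(y, V) = 5 - V
D(b, a) = 2*sqrt(2) (D(b, a) = sqrt(2 + 6) = sqrt(8) = 2*sqrt(2))
(12 - 103)*D(0, n(w(R), 1)) = (12 - 103)*(2*sqrt(2)) = -182*sqrt(2)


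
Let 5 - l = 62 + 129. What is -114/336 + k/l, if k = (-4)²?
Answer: -2215/5208 ≈ -0.42531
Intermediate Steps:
l = -186 (l = 5 - (62 + 129) = 5 - 1*191 = 5 - 191 = -186)
k = 16
-114/336 + k/l = -114/336 + 16/(-186) = -114*1/336 + 16*(-1/186) = -19/56 - 8/93 = -2215/5208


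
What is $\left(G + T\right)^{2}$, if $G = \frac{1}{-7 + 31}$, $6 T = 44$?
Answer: $\frac{3481}{64} \approx 54.391$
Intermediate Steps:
$T = \frac{22}{3}$ ($T = \frac{1}{6} \cdot 44 = \frac{22}{3} \approx 7.3333$)
$G = \frac{1}{24} \approx 0.041667$
$\left(G + T\right)^{2} = \left(\frac{1}{24} + \frac{22}{3}\right)^{2} = \left(\frac{59}{8}\right)^{2} = \frac{3481}{64}$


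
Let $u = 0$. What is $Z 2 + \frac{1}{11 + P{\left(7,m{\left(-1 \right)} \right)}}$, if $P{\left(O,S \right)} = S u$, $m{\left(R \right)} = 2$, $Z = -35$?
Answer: $- \frac{769}{11} \approx -69.909$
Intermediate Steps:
$P{\left(O,S \right)} = 0$ ($P{\left(O,S \right)} = S 0 = 0$)
$Z 2 + \frac{1}{11 + P{\left(7,m{\left(-1 \right)} \right)}} = \left(-35\right) 2 + \frac{1}{11 + 0} = -70 + \frac{1}{11} = - \frac{769}{11}$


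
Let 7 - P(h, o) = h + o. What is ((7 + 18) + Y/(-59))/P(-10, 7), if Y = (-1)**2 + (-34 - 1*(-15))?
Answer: 1493/590 ≈ 2.5305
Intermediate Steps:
P(h, o) = 7 - h - o (P(h, o) = 7 - (h + o) = 7 + (-h - o) = 7 - h - o)
Y = -18 (Y = 1 + (-34 + 15) = 1 - 19 = -18)
((7 + 18) + Y/(-59))/P(-10, 7) = ((7 + 18) - 18/(-59))/(7 - 1*(-10) - 1*7) = (25 - 18*(-1/59))/(7 + 10 - 7) = (25 + 18/59)/10 = (1/10)*(1493/59) = 1493/590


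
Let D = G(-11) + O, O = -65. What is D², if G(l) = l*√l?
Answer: 2894 + 1430*I*√11 ≈ 2894.0 + 4742.8*I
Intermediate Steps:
G(l) = l^(3/2)
D = -65 - 11*I*√11 (D = (-11)^(3/2) - 65 = -11*I*√11 - 65 = -65 - 11*I*√11 ≈ -65.0 - 36.483*I)
D² = (-65 - 11*I*√11)²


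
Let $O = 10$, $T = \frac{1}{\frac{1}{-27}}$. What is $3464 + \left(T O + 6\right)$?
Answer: $3200$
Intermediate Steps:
$T = -27$ ($T = \frac{1}{- \frac{1}{27}} = -27$)
$3464 + \left(T O + 6\right) = 3464 + \left(\left(-27\right) 10 + 6\right) = 3464 + \left(-270 + 6\right) = 3464 - 264 = 3200$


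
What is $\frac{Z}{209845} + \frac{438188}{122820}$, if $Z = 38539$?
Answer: $\frac{4834246042}{1288658145} \approx 3.7514$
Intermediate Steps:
$\frac{Z}{209845} + \frac{438188}{122820} = \frac{38539}{209845} + \frac{438188}{122820} = 38539 \cdot \frac{1}{209845} + 438188 \cdot \frac{1}{122820} = \frac{38539}{209845} + \frac{109547}{30705} = \frac{4834246042}{1288658145}$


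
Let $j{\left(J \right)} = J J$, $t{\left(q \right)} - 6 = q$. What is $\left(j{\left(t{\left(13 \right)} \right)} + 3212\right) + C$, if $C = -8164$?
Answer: $-4591$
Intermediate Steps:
$t{\left(q \right)} = 6 + q$
$j{\left(J \right)} = J^{2}$
$\left(j{\left(t{\left(13 \right)} \right)} + 3212\right) + C = \left(\left(6 + 13\right)^{2} + 3212\right) - 8164 = \left(19^{2} + 3212\right) - 8164 = \left(361 + 3212\right) - 8164 = 3573 - 8164 = -4591$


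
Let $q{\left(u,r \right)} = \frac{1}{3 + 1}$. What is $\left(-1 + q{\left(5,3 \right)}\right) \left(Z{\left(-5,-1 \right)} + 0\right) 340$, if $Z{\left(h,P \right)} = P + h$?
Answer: $1530$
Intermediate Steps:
$q{\left(u,r \right)} = \frac{1}{4}$
$\left(-1 + q{\left(5,3 \right)}\right) \left(Z{\left(-5,-1 \right)} + 0\right) 340 = \left(-1 + \frac{1}{4}\right) \left(\left(-1 - 5\right) + 0\right) 340 = - \frac{3 \left(-6 + 0\right)}{4} \cdot 340 = \left(- \frac{3}{4}\right) \left(-6\right) 340 = \frac{9}{2} \cdot 340 = 1530$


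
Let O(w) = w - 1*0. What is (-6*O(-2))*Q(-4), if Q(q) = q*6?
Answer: -288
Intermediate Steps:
O(w) = w (O(w) = w + 0 = w)
Q(q) = 6*q
(-6*O(-2))*Q(-4) = (-6*(-2))*(6*(-4)) = 12*(-24) = -288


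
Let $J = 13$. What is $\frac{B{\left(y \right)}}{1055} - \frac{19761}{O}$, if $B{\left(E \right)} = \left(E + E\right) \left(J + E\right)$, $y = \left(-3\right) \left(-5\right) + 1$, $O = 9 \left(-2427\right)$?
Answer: $\frac{13706053}{7681455} \approx 1.7843$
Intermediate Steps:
$O = -21843$
$y = 16$ ($y = 15 + 1 = 16$)
$B{\left(E \right)} = 2 E \left(13 + E\right)$ ($B{\left(E \right)} = \left(E + E\right) \left(13 + E\right) = 2 E \left(13 + E\right)$)
$\frac{B{\left(y \right)}}{1055} - \frac{19761}{O} = \frac{2 \cdot 16 \left(13 + 16\right)}{1055} - \frac{19761}{-21843} = 2 \cdot 16 \cdot 29 \cdot \frac{1}{1055} - - \frac{6587}{7281} = 928 \cdot \frac{1}{1055} + \frac{6587}{7281} = \frac{928}{1055} + \frac{6587}{7281} = \frac{13706053}{7681455}$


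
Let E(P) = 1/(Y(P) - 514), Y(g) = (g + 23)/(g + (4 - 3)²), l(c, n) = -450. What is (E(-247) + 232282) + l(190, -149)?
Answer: 14630917397/63110 ≈ 2.3183e+5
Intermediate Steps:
Y(g) = (23 + g)/(1 + g) (Y(g) = (23 + g)/(g + 1²) = (23 + g)/(g + 1) = (23 + g)/(1 + g))
E(P) = 1/(-514 + (23 + P)/(1 + P)) (E(P) = 1/((23 + P)/(1 + P) - 514) = 1/(-514 + (23 + P)/(1 + P)))
(E(-247) + 232282) + l(190, -149) = ((-1 - 1*(-247))/(491 + 513*(-247)) + 232282) - 450 = ((-1 + 247)/(491 - 126711) + 232282) - 450 = (246/(-126220) + 232282) - 450 = (-1/126220*246 + 232282) - 450 = (-123/63110 + 232282) - 450 = 14659316897/63110 - 450 = 14630917397/63110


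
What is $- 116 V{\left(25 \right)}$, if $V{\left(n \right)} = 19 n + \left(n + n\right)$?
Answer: $-60900$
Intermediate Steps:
$V{\left(n \right)} = 21 n$ ($V{\left(n \right)} = 19 n + 2 n = 21 n$)
$- 116 V{\left(25 \right)} = - 116 \cdot 21 \cdot 25 = \left(-116\right) 525 = -60900$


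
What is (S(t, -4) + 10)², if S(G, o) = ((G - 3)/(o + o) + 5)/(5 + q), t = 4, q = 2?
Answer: 358801/3136 ≈ 114.41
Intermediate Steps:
S(G, o) = 5/7 + (-3 + G)/(14*o) (S(G, o) = ((G - 3)/(o + o) + 5)/(5 + 2) = ((-3 + G)/((2*o)) + 5)/7 = ((-3 + G)*(1/(2*o)) + 5)*(⅐) = ((-3 + G)/(2*o) + 5)*(⅐) = (5 + (-3 + G)/(2*o))*(⅐) = 5/7 + (-3 + G)/(14*o))
(S(t, -4) + 10)² = ((1/14)*(-3 + 4 + 10*(-4))/(-4) + 10)² = ((1/14)*(-¼)*(-3 + 4 - 40) + 10)² = ((1/14)*(-¼)*(-39) + 10)² = (39/56 + 10)² = (599/56)² = 358801/3136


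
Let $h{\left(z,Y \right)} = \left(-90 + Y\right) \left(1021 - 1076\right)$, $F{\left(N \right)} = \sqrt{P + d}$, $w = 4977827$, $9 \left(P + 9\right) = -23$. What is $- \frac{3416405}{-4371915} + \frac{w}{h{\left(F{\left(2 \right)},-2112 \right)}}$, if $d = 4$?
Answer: $\frac{492808829739}{11766280570} \approx 41.883$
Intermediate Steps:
$P = - \frac{104}{9}$ ($P = -9 + \frac{1}{9} \left(-23\right) = -9 - \frac{23}{9} = - \frac{104}{9} \approx -11.556$)
$F{\left(N \right)} = \frac{2 i \sqrt{17}}{3}$ ($F{\left(N \right)} = \sqrt{- \frac{104}{9} + 4} = \sqrt{- \frac{68}{9}} = \frac{2 i \sqrt{17}}{3}$)
$h{\left(z,Y \right)} = 4950 - 55 Y$ ($h{\left(z,Y \right)} = \left(-90 + Y\right) \left(-55\right) = 4950 - 55 Y$)
$- \frac{3416405}{-4371915} + \frac{w}{h{\left(F{\left(2 \right)},-2112 \right)}} = - \frac{3416405}{-4371915} + \frac{4977827}{4950 - -116160} = \left(-3416405\right) \left(- \frac{1}{4371915}\right) + \frac{4977827}{4950 + 116160} = \frac{683281}{874383} + \frac{4977827}{121110} = \frac{492808829739}{11766280570}$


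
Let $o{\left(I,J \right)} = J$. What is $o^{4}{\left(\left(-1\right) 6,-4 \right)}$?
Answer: $256$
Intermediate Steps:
$o^{4}{\left(\left(-1\right) 6,-4 \right)} = \left(-4\right)^{4} = 256$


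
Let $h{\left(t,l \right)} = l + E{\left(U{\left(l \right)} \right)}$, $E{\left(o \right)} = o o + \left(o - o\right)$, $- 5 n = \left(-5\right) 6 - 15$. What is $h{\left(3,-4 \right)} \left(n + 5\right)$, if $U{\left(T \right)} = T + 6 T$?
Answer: $10920$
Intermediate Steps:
$U{\left(T \right)} = 7 T$
$n = 9$ ($n = - \frac{\left(-5\right) 6 - 15}{5} = - \frac{-30 - 15}{5} = \left(- \frac{1}{5}\right) \left(-45\right) = 9$)
$E{\left(o \right)} = o^{2}$ ($E{\left(o \right)} = o^{2} + 0 = o^{2}$)
$h{\left(t,l \right)} = l + 49 l^{2}$ ($h{\left(t,l \right)} = l + \left(7 l\right)^{2} = l + 49 l^{2}$)
$h{\left(3,-4 \right)} \left(n + 5\right) = - 4 \left(1 + 49 \left(-4\right)\right) \left(9 + 5\right) = - 4 \left(1 - 196\right) 14 = \left(-4\right) \left(-195\right) 14 = 780 \cdot 14 = 10920$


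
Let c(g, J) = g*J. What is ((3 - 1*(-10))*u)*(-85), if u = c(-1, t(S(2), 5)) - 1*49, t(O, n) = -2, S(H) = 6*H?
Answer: 51935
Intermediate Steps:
c(g, J) = J*g
u = -47 (u = -2*(-1) - 1*49 = 2 - 49 = -47)
((3 - 1*(-10))*u)*(-85) = ((3 - 1*(-10))*(-47))*(-85) = ((3 + 10)*(-47))*(-85) = (13*(-47))*(-85) = -611*(-85) = 51935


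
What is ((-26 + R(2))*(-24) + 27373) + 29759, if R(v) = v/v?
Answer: 57732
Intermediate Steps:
R(v) = 1
((-26 + R(2))*(-24) + 27373) + 29759 = ((-26 + 1)*(-24) + 27373) + 29759 = (-25*(-24) + 27373) + 29759 = (600 + 27373) + 29759 = 27973 + 29759 = 57732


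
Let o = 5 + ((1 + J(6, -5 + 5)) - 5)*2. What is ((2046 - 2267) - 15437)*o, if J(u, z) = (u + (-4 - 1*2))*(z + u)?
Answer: 46974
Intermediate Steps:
J(u, z) = (-6 + u)*(u + z) (J(u, z) = (u + (-4 - 2))*(u + z) = (u - 6)*(u + z) = (-6 + u)*(u + z))
o = -3 (o = 5 + ((1 + (6² - 6*6 - 6*(-5 + 5) + 6*(-5 + 5))) - 5)*2 = 5 + ((1 + (36 - 36 - 6*0 + 6*0)) - 5)*2 = 5 + ((1 + (36 - 36 + 0 + 0)) - 5)*2 = 5 + ((1 + 0) - 5)*2 = 5 + (1 - 5)*2 = 5 - 4*2 = 5 - 8 = -3)
((2046 - 2267) - 15437)*o = ((2046 - 2267) - 15437)*(-3) = (-221 - 15437)*(-3) = -15658*(-3) = 46974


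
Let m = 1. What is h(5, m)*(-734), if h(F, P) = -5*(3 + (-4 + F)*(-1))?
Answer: 7340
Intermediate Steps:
h(F, P) = -35 + 5*F (h(F, P) = -5*(3 + (4 - F)) = -5*(7 - F) = -35 + 5*F)
h(5, m)*(-734) = (-35 + 5*5)*(-734) = (-35 + 25)*(-734) = -10*(-734) = 7340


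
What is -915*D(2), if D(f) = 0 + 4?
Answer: -3660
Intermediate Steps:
D(f) = 4
-915*D(2) = -915*4 = -3660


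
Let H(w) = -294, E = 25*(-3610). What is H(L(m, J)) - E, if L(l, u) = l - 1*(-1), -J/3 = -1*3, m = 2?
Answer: 89956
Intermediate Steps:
J = 9 (J = -(-3)*3 = -3*(-3) = 9)
L(l, u) = 1 + l (L(l, u) = l + 1 = 1 + l)
E = -90250
H(L(m, J)) - E = -294 - 1*(-90250) = -294 + 90250 = 89956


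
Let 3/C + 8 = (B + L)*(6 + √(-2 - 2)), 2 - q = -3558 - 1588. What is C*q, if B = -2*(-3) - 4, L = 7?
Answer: 88803/305 - 34749*I/305 ≈ 291.16 - 113.93*I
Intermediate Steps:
B = 2 (B = 6 - 4 = 2)
q = 5148 (q = 2 - (-3558 - 1588) = 2 - 1*(-5146) = 2 + 5146 = 5148)
C = 3*(46 - 18*I)/2440 (C = 3/(-8 + (2 + 7)*(6 + √(-2 - 2))) = 3/(-8 + 9*(6 + √(-4))) = 3/(-8 + 9*(6 + 2*I)) = 3/(-8 + (54 + 18*I)) = 3/(46 + 18*I) = 3*((46 - 18*I)/2440) = 3*(46 - 18*I)/2440 ≈ 0.056557 - 0.022131*I)
C*q = (69/1220 - 27*I/1220)*5148 = 88803/305 - 34749*I/305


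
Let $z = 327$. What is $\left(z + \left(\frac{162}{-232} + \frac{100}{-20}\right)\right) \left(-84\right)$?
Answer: $- \frac{782691}{29} \approx -26989.0$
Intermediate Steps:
$\left(z + \left(\frac{162}{-232} + \frac{100}{-20}\right)\right) \left(-84\right) = \left(327 + \left(\frac{162}{-232} + \frac{100}{-20}\right)\right) \left(-84\right) = \left(327 + \left(162 \left(- \frac{1}{232}\right) + 100 \left(- \frac{1}{20}\right)\right)\right) \left(-84\right) = \left(327 - \frac{661}{116}\right) \left(-84\right) = \frac{37271}{116} \left(-84\right) = - \frac{782691}{29}$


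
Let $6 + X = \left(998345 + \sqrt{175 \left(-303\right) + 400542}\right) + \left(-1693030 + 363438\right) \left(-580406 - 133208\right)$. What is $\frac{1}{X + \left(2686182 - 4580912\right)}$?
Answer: $\frac{948814569097}{900249086530725787047892} - \frac{3 \sqrt{38613}}{900249086530725787047892} \approx 1.0539 \cdot 10^{-12}$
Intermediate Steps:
$X = 948816463827 + 3 \sqrt{38613}$ ($X = -6 + \left(\left(998345 + \sqrt{175 \left(-303\right) + 400542}\right) + \left(-1693030 + 363438\right) \left(-580406 - 133208\right)\right) = -6 + \left(\left(998345 + \sqrt{-53025 + 400542}\right) - -948815465488\right) = -6 + \left(\left(998345 + \sqrt{347517}\right) + 948815465488\right) = -6 + \left(\left(998345 + 3 \sqrt{38613}\right) + 948815465488\right) = -6 + \left(948816463833 + 3 \sqrt{38613}\right) = 948816463827 + 3 \sqrt{38613} \approx 9.4882 \cdot 10^{11}$)
$\frac{1}{X + \left(2686182 - 4580912\right)} = \frac{1}{\left(948816463827 + 3 \sqrt{38613}\right) + \left(2686182 - 4580912\right)} = \frac{1}{\left(948816463827 + 3 \sqrt{38613}\right) - 1894730} = \frac{1}{948814569097 + 3 \sqrt{38613}}$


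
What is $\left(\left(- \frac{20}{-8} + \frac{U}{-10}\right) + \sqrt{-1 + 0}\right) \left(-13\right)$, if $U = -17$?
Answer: $- \frac{273}{5} - 13 i \approx -54.6 - 13.0 i$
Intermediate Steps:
$\left(\left(- \frac{20}{-8} + \frac{U}{-10}\right) + \sqrt{-1 + 0}\right) \left(-13\right) = \left(\left(- \frac{20}{-8} - \frac{17}{-10}\right) + \sqrt{-1 + 0}\right) \left(-13\right) = \left(\left(\left(-20\right) \left(- \frac{1}{8}\right) - - \frac{17}{10}\right) + \sqrt{-1}\right) \left(-13\right) = \left(\left(\frac{5}{2} + \frac{17}{10}\right) + i\right) \left(-13\right) = \left(\frac{21}{5} + i\right) \left(-13\right) = - \frac{273}{5} - 13 i$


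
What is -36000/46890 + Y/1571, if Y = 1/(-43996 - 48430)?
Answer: -58080498921/75649849166 ≈ -0.76775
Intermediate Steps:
Y = -1/92426 (Y = 1/(-92426) = -1/92426 ≈ -1.0819e-5)
-36000/46890 + Y/1571 = -36000/46890 - 1/92426/1571 = -36000*1/46890 - 1/92426*1/1571 = -400/521 - 1/145201246 = -58080498921/75649849166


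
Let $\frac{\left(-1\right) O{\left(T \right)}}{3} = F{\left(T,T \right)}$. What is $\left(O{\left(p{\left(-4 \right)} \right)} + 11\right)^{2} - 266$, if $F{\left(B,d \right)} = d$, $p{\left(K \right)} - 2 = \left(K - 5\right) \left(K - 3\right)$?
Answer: $33590$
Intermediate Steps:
$p{\left(K \right)} = 2 + \left(-5 + K\right) \left(-3 + K\right)$ ($p{\left(K \right)} = 2 + \left(K - 5\right) \left(K - 3\right) = 2 + \left(-5 + K\right) \left(-3 + K\right)$)
$O{\left(T \right)} = - 3 T$
$\left(O{\left(p{\left(-4 \right)} \right)} + 11\right)^{2} - 266 = \left(- 3 \left(17 + \left(-4\right)^{2} - -32\right) + 11\right)^{2} - 266 = \left(- 3 \left(17 + 16 + 32\right) + 11\right)^{2} - 266 = \left(\left(-3\right) 65 + 11\right)^{2} - 266 = \left(-195 + 11\right)^{2} - 266 = \left(-184\right)^{2} - 266 = 33856 - 266 = 33590$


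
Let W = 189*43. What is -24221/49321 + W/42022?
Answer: -616983095/2072567062 ≈ -0.29769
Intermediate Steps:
W = 8127
-24221/49321 + W/42022 = -24221/49321 + 8127/42022 = -616983095/2072567062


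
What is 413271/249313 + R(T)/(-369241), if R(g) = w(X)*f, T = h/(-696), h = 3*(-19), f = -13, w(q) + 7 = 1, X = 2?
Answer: 152577150897/92056581433 ≈ 1.6574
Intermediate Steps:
w(q) = -6 (w(q) = -7 + 1 = -6)
h = -57
T = 19/232 (T = -57/(-696) = -57*(-1/696) = 19/232 ≈ 0.081897)
R(g) = 78 (R(g) = -6*(-13) = 78)
413271/249313 + R(T)/(-369241) = 413271/249313 + 78/(-369241) = 413271*(1/249313) + 78*(-1/369241) = 413271/249313 - 78/369241 = 152577150897/92056581433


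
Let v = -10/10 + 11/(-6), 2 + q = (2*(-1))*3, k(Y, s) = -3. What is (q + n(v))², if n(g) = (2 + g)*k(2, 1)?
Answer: 121/4 ≈ 30.250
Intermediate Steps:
q = -8 (q = -2 + (2*(-1))*3 = -2 - 2*3 = -2 - 6 = -8)
v = -17/6 (v = -10*⅒ + 11*(-⅙) = -1 - 11/6 = -17/6 ≈ -2.8333)
n(g) = -6 - 3*g (n(g) = (2 + g)*(-3) = -6 - 3*g)
(q + n(v))² = (-8 + (-6 - 3*(-17/6)))² = (-8 + (-6 + 17/2))² = (-8 + 5/2)² = (-11/2)² = 121/4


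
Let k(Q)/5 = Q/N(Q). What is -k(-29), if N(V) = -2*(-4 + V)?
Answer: 145/66 ≈ 2.1970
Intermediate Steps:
N(V) = 8 - 2*V
k(Q) = 5*Q/(8 - 2*Q) (k(Q) = 5*(Q/(8 - 2*Q)) = 5*Q/(8 - 2*Q))
-k(-29) = -(-5)*(-29)/(-8 + 2*(-29)) = -(-5)*(-29)/(-8 - 58) = -(-5)*(-29)/(-66) = -(-5)*(-29)*(-1)/66 = -1*(-145/66) = 145/66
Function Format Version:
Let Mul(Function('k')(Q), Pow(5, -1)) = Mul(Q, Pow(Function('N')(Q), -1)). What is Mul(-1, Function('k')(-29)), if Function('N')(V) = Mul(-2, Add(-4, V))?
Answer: Rational(145, 66) ≈ 2.1970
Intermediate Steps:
Function('N')(V) = Add(8, Mul(-2, V))
Function('k')(Q) = Mul(5, Q, Pow(Add(8, Mul(-2, Q)), -1)) (Function('k')(Q) = Mul(5, Mul(Q, Pow(Add(8, Mul(-2, Q)), -1))) = Mul(5, Q, Pow(Add(8, Mul(-2, Q)), -1)))
Mul(-1, Function('k')(-29)) = Mul(-1, Mul(-5, -29, Pow(Add(-8, Mul(2, -29)), -1))) = Mul(-1, Mul(-5, -29, Pow(Add(-8, -58), -1))) = Mul(-1, Mul(-5, -29, Pow(-66, -1))) = Mul(-1, Mul(-5, -29, Rational(-1, 66))) = Mul(-1, Rational(-145, 66)) = Rational(145, 66)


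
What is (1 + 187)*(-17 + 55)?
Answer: 7144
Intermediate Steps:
(1 + 187)*(-17 + 55) = 188*38 = 7144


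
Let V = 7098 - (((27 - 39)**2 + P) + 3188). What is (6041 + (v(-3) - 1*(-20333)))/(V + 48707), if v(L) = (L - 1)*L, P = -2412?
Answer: 26386/54885 ≈ 0.48075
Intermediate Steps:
V = 6178 (V = 7098 - (((27 - 39)**2 - 2412) + 3188) = 7098 - (((-12)**2 - 2412) + 3188) = 7098 - ((144 - 2412) + 3188) = 7098 - (-2268 + 3188) = 7098 - 1*920 = 7098 - 920 = 6178)
v(L) = L*(-1 + L) (v(L) = (-1 + L)*L = L*(-1 + L))
(6041 + (v(-3) - 1*(-20333)))/(V + 48707) = (6041 + (-3*(-1 - 3) - 1*(-20333)))/(6178 + 48707) = (6041 + (-3*(-4) + 20333))/54885 = (6041 + (12 + 20333))*(1/54885) = (6041 + 20345)*(1/54885) = 26386*(1/54885) = 26386/54885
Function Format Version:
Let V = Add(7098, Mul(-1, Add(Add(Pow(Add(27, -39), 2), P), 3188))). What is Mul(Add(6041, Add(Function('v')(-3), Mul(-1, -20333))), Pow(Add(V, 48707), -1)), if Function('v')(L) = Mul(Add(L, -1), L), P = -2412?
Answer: Rational(26386, 54885) ≈ 0.48075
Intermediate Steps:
V = 6178 (V = Add(7098, Mul(-1, Add(Add(Pow(Add(27, -39), 2), -2412), 3188))) = Add(7098, Mul(-1, Add(Add(Pow(-12, 2), -2412), 3188))) = Add(7098, Mul(-1, Add(Add(144, -2412), 3188))) = Add(7098, Mul(-1, Add(-2268, 3188))) = Add(7098, Mul(-1, 920)) = Add(7098, -920) = 6178)
Function('v')(L) = Mul(L, Add(-1, L)) (Function('v')(L) = Mul(Add(-1, L), L) = Mul(L, Add(-1, L)))
Mul(Add(6041, Add(Function('v')(-3), Mul(-1, -20333))), Pow(Add(V, 48707), -1)) = Mul(Add(6041, Add(Mul(-3, Add(-1, -3)), Mul(-1, -20333))), Pow(Add(6178, 48707), -1)) = Mul(Add(6041, Add(Mul(-3, -4), 20333)), Pow(54885, -1)) = Mul(Add(6041, Add(12, 20333)), Rational(1, 54885)) = Mul(Add(6041, 20345), Rational(1, 54885)) = Mul(26386, Rational(1, 54885)) = Rational(26386, 54885)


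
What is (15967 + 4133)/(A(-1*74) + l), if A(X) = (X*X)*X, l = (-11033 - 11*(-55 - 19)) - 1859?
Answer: -10050/208651 ≈ -0.048167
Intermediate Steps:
l = -12078 (l = (-11033 - 11*(-74)) - 1859 = (-11033 + 814) - 1859 = -10219 - 1859 = -12078)
A(X) = X**3 (A(X) = X**2*X = X**3)
(15967 + 4133)/(A(-1*74) + l) = (15967 + 4133)/((-1*74)**3 - 12078) = 20100/((-74)**3 - 12078) = 20100/(-405224 - 12078) = 20100/(-417302) = 20100*(-1/417302) = -10050/208651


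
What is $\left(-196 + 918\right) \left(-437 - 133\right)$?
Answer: $-411540$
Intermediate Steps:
$\left(-196 + 918\right) \left(-437 - 133\right) = 722 \left(-570\right) = -411540$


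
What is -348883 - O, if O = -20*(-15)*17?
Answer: -353983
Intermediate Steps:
O = 5100 (O = 300*17 = 5100)
-348883 - O = -348883 - 1*5100 = -348883 - 5100 = -353983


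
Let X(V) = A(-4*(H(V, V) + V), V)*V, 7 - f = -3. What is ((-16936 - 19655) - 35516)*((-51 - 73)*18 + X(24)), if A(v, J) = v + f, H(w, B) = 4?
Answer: 337460760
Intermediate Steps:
f = 10 (f = 7 - 1*(-3) = 7 + 3 = 10)
A(v, J) = 10 + v (A(v, J) = v + 10 = 10 + v)
X(V) = V*(-6 - 4*V) (X(V) = (10 - 4*(4 + V))*V = (10 + (-16 - 4*V))*V = (-6 - 4*V)*V = V*(-6 - 4*V))
((-16936 - 19655) - 35516)*((-51 - 73)*18 + X(24)) = ((-16936 - 19655) - 35516)*((-51 - 73)*18 - 2*24*(3 + 2*24)) = (-36591 - 35516)*(-124*18 - 2*24*(3 + 48)) = -72107*(-2232 - 2*24*51) = -72107*(-2232 - 2448) = -72107*(-4680) = 337460760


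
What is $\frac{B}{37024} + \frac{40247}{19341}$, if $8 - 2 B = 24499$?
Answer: $\frac{2506529425}{1432162368} \approx 1.7502$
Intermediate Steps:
$B = - \frac{24491}{2}$ ($B = 4 - \frac{24499}{2} = - \frac{24491}{2} \approx -12246.0$)
$\frac{B}{37024} + \frac{40247}{19341} = - \frac{24491}{2 \cdot 37024} + \frac{40247}{19341} = \left(- \frac{24491}{2}\right) \frac{1}{37024} + 40247 \cdot \frac{1}{19341} = - \frac{24491}{74048} + \frac{40247}{19341} = \frac{2506529425}{1432162368}$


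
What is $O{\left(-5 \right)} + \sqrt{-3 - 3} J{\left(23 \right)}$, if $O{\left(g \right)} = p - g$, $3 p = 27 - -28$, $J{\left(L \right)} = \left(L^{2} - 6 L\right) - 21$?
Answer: $\frac{70}{3} + 370 i \sqrt{6} \approx 23.333 + 906.31 i$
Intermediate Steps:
$J{\left(L \right)} = -21 + L^{2} - 6 L$
$p = \frac{55}{3}$ ($p = \frac{27 - -28}{3} = \frac{27 + 28}{3} = \frac{1}{3} \cdot 55 = \frac{55}{3} \approx 18.333$)
$O{\left(g \right)} = \frac{55}{3} - g$
$O{\left(-5 \right)} + \sqrt{-3 - 3} J{\left(23 \right)} = \left(\frac{55}{3} - -5\right) + \sqrt{-3 - 3} \left(-21 + 23^{2} - 138\right) = \left(\frac{55}{3} + 5\right) + \sqrt{-6} \left(-21 + 529 - 138\right) = \frac{70}{3} + i \sqrt{6} \cdot 370 = \frac{70}{3} + 370 i \sqrt{6}$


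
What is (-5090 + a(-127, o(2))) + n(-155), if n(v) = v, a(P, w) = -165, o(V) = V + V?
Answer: -5410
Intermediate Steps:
o(V) = 2*V
(-5090 + a(-127, o(2))) + n(-155) = (-5090 - 165) - 155 = -5255 - 155 = -5410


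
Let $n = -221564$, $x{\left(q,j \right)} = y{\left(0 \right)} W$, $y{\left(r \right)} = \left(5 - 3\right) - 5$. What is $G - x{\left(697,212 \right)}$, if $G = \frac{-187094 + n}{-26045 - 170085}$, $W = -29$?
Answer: $- \frac{8327326}{98065} \approx -84.916$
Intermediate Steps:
$y{\left(r \right)} = -3$ ($y{\left(r \right)} = 2 - 5 = -3$)
$x{\left(q,j \right)} = 87$ ($x{\left(q,j \right)} = \left(-3\right) \left(-29\right) = 87$)
$G = \frac{204329}{98065}$ ($G = \frac{-187094 - 221564}{-26045 - 170085} = - \frac{408658}{-196130} = \left(-408658\right) \left(- \frac{1}{196130}\right) = \frac{204329}{98065} \approx 2.0836$)
$G - x{\left(697,212 \right)} = \frac{204329}{98065} - 87 = - \frac{8327326}{98065}$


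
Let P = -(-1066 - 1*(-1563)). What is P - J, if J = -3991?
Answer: 3494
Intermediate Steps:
P = -497 (P = -(-1066 + 1563) = -1*497 = -497)
P - J = -497 - 1*(-3991) = -497 + 3991 = 3494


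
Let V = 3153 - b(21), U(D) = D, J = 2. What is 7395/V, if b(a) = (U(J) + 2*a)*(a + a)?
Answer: 17/3 ≈ 5.6667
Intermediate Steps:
b(a) = 2*a*(2 + 2*a) (b(a) = (2 + 2*a)*(a + a) = (2 + 2*a)*(2*a) = 2*a*(2 + 2*a))
V = 1305 (V = 3153 - 4*21*(1 + 21) = 3153 - 4*21*22 = 3153 - 1*1848 = 3153 - 1848 = 1305)
7395/V = 7395/1305 = 7395*(1/1305) = 17/3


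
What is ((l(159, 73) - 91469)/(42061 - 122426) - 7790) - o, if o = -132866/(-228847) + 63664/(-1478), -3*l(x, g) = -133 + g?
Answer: -105282151014689183/13591162685545 ≈ -7746.4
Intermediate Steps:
l(x, g) = 133/3 - g/3 (l(x, g) = -(-133 + g)/3 = 133/3 - g/3)
o = -7186469730/169117933 (o = -132866*(-1/228847) + 63664*(-1/1478) = 132866/228847 - 31832/739 = -7186469730/169117933 ≈ -42.494)
((l(159, 73) - 91469)/(42061 - 122426) - 7790) - o = (((133/3 - 1/3*73) - 91469)/(42061 - 122426) - 7790) - 1*(-7186469730/169117933) = (((133/3 - 73/3) - 91469)/(-80365) - 7790) + 7186469730/169117933 = ((20 - 91469)*(-1/80365) - 7790) + 7186469730/169117933 = (-91449*(-1/80365) - 7790) + 7186469730/169117933 = (91449/80365 - 7790) + 7186469730/169117933 = -625951901/80365 + 7186469730/169117933 = -105282151014689183/13591162685545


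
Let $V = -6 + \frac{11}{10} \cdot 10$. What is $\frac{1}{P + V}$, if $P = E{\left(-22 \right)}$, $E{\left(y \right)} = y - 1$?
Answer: $- \frac{1}{18} \approx -0.055556$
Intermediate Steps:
$E{\left(y \right)} = -1 + y$ ($E{\left(y \right)} = y - 1 = -1 + y$)
$P = -23$ ($P = -1 - 22 = -23$)
$V = 5$ ($V = -6 + 11 \cdot \frac{1}{10} \cdot 10 = -6 + \frac{11}{10} \cdot 10 = -6 + 11 = 5$)
$\frac{1}{P + V} = \frac{1}{-23 + 5} = \frac{1}{-18} = - \frac{1}{18}$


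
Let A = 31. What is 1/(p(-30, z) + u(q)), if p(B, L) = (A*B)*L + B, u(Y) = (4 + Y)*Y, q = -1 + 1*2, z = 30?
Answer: -1/27925 ≈ -3.5810e-5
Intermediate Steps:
q = 1 (q = -1 + 2 = 1)
u(Y) = Y*(4 + Y)
p(B, L) = B + 31*B*L (p(B, L) = (31*B)*L + B = 31*B*L + B = B + 31*B*L)
1/(p(-30, z) + u(q)) = 1/(-30*(1 + 31*30) + 1*(4 + 1)) = 1/(-30*(1 + 930) + 1*5) = 1/(-30*931 + 5) = 1/(-27930 + 5) = 1/(-27925) = -1/27925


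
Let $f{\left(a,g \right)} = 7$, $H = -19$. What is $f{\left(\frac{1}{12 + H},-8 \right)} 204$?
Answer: $1428$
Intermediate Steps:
$f{\left(\frac{1}{12 + H},-8 \right)} 204 = 7 \cdot 204 = 1428$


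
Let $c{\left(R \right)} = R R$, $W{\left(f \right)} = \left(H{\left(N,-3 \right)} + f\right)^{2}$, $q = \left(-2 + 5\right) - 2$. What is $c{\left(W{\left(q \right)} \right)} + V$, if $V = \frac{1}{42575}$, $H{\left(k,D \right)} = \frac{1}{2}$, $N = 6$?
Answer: $\frac{3448591}{681200} \approx 5.0625$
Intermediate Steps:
$H{\left(k,D \right)} = \frac{1}{2}$
$q = 1$ ($q = 3 - 2 = 1$)
$W{\left(f \right)} = \left(\frac{1}{2} + f\right)^{2}$
$c{\left(R \right)} = R^{2}$
$V = \frac{1}{42575} \approx 2.3488 \cdot 10^{-5}$
$c{\left(W{\left(q \right)} \right)} + V = \left(\frac{\left(1 + 2 \cdot 1\right)^{2}}{4}\right)^{2} + \frac{1}{42575} = \left(\frac{\left(1 + 2\right)^{2}}{4}\right)^{2} + \frac{1}{42575} = \left(\frac{3^{2}}{4}\right)^{2} + \frac{1}{42575} = \left(\frac{1}{4} \cdot 9\right)^{2} + \frac{1}{42575} = \left(\frac{9}{4}\right)^{2} + \frac{1}{42575} = \frac{81}{16} + \frac{1}{42575} = \frac{3448591}{681200}$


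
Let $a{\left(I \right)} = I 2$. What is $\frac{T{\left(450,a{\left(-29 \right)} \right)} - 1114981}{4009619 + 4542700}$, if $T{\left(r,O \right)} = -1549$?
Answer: $- \frac{1116530}{8552319} \approx -0.13055$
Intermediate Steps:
$a{\left(I \right)} = 2 I$
$\frac{T{\left(450,a{\left(-29 \right)} \right)} - 1114981}{4009619 + 4542700} = \frac{-1549 - 1114981}{4009619 + 4542700} = - \frac{1116530}{8552319}$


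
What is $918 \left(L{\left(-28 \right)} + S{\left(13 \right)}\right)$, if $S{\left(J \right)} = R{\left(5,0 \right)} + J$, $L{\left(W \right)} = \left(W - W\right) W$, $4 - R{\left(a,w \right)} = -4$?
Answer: $19278$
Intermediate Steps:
$R{\left(a,w \right)} = 8$ ($R{\left(a,w \right)} = 4 - -4 = 4 + 4 = 8$)
$L{\left(W \right)} = 0$ ($L{\left(W \right)} = 0 W = 0$)
$S{\left(J \right)} = 8 + J$
$918 \left(L{\left(-28 \right)} + S{\left(13 \right)}\right) = 918 \left(0 + \left(8 + 13\right)\right) = 918 \left(0 + 21\right) = 918 \cdot 21 = 19278$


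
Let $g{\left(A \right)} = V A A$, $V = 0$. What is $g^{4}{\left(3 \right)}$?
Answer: $0$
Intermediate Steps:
$g{\left(A \right)} = 0$ ($g{\left(A \right)} = 0 A A = 0 A = 0$)
$g^{4}{\left(3 \right)} = 0^{4} = 0$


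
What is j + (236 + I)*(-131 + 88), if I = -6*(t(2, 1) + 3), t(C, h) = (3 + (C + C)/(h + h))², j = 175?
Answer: -2749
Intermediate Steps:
t(C, h) = (3 + C/h)² (t(C, h) = (3 + (2*C)/((2*h)))² = (3 + (2*C)*(1/(2*h)))² = (3 + C/h)²)
I = -168 (I = -6*((2 + 3*1)²/1² + 3) = -6*(1*(2 + 3)² + 3) = -6*(1*5² + 3) = -6*(1*25 + 3) = -6*(25 + 3) = -6*28 = -168)
j + (236 + I)*(-131 + 88) = 175 + (236 - 168)*(-131 + 88) = 175 + 68*(-43) = 175 - 2924 = -2749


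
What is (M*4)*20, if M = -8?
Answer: -640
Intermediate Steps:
(M*4)*20 = -8*4*20 = -32*20 = -640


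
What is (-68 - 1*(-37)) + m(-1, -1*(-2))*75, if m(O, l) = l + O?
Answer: 44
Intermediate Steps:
m(O, l) = O + l
(-68 - 1*(-37)) + m(-1, -1*(-2))*75 = (-68 - 1*(-37)) + (-1 - 1*(-2))*75 = (-68 + 37) + (-1 + 2)*75 = -31 + 1*75 = -31 + 75 = 44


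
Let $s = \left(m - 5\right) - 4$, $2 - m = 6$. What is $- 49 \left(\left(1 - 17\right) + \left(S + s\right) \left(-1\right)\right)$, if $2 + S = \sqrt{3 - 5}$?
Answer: $49 + 49 i \sqrt{2} \approx 49.0 + 69.297 i$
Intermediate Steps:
$m = -4$ ($m = 2 - 6 = -4$)
$s = -13$ ($s = \left(-4 - 5\right) - 4 = -9 - 4 = -13$)
$S = -2 + i \sqrt{2}$ ($S = -2 + \sqrt{3 - 5} = -2 + \sqrt{-2} = -2 + i \sqrt{2} \approx -2.0 + 1.4142 i$)
$- 49 \left(\left(1 - 17\right) + \left(S + s\right) \left(-1\right)\right) = - 49 \left(\left(1 - 17\right) + \left(\left(-2 + i \sqrt{2}\right) - 13\right) \left(-1\right)\right) = - 49 \left(-16 + \left(-15 + i \sqrt{2}\right) \left(-1\right)\right) = - 49 \left(-16 + \left(15 - i \sqrt{2}\right)\right) = - 49 \left(-1 - i \sqrt{2}\right) = 49 + 49 i \sqrt{2}$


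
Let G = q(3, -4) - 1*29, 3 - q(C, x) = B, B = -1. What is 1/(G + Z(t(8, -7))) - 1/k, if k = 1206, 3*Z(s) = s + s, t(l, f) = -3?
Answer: -137/3618 ≈ -0.037866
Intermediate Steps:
Z(s) = 2*s/3 (Z(s) = (s + s)/3 = (2*s)/3 = 2*s/3)
q(C, x) = 4 (q(C, x) = 3 - 1*(-1) = 3 + 1 = 4)
G = -25 (G = 4 - 1*29 = 4 - 29 = -25)
1/(G + Z(t(8, -7))) - 1/k = 1/(-25 + (2/3)*(-3)) - 1/1206 = 1/(-25 - 2) - 1*1/1206 = 1/(-27) - 1/1206 = -1/27 - 1/1206 = -137/3618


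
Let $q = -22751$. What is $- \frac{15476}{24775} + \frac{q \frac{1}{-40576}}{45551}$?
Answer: $- \frac{28603377014951}{45791071990400} \approx -0.62465$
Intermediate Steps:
$- \frac{15476}{24775} + \frac{q \frac{1}{-40576}}{45551} = - \frac{15476}{24775} + \frac{\left(-22751\right) \frac{1}{-40576}}{45551} = \left(-15476\right) \frac{1}{24775} + \left(-22751\right) \left(- \frac{1}{40576}\right) \frac{1}{45551} = - \frac{15476}{24775} + \frac{22751}{40576} \cdot \frac{1}{45551} = - \frac{15476}{24775} + \frac{22751}{1848277376} = - \frac{28603377014951}{45791071990400}$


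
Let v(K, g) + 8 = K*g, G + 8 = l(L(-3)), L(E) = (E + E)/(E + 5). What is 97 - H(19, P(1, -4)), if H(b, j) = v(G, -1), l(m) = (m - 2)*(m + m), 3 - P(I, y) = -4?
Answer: 127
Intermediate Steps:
L(E) = 2*E/(5 + E) (L(E) = (2*E)/(5 + E) = 2*E/(5 + E))
P(I, y) = 7 (P(I, y) = 3 - 1*(-4) = 3 + 4 = 7)
l(m) = 2*m*(-2 + m) (l(m) = (-2 + m)*(2*m) = 2*m*(-2 + m))
G = 22 (G = -8 + 2*(2*(-3)/(5 - 3))*(-2 + 2*(-3)/(5 - 3)) = -8 + 2*(2*(-3)/2)*(-2 + 2*(-3)/2) = -8 + 2*(2*(-3)*(½))*(-2 + 2*(-3)*(½)) = -8 + 2*(-3)*(-2 - 3) = -8 + 2*(-3)*(-5) = -8 + 30 = 22)
v(K, g) = -8 + K*g
H(b, j) = -30 (H(b, j) = -8 + 22*(-1) = -8 - 22 = -30)
97 - H(19, P(1, -4)) = 97 - 1*(-30) = 97 + 30 = 127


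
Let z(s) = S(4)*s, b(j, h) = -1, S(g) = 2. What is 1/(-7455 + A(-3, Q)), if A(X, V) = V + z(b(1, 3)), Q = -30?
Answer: -1/7487 ≈ -0.00013356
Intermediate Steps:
z(s) = 2*s
A(X, V) = -2 + V (A(X, V) = V + 2*(-1) = V - 2 = -2 + V)
1/(-7455 + A(-3, Q)) = 1/(-7455 + (-2 - 30)) = 1/(-7455 - 32) = 1/(-7487) = -1/7487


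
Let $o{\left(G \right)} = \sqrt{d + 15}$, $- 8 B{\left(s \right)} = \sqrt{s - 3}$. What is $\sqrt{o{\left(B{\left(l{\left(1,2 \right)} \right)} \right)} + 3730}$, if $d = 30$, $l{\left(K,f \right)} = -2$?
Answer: $\sqrt{3730 + 3 \sqrt{5}} \approx 61.129$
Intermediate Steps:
$B{\left(s \right)} = - \frac{\sqrt{-3 + s}}{8}$ ($B{\left(s \right)} = - \frac{\sqrt{s - 3}}{8} = - \frac{\sqrt{-3 + s}}{8}$)
$o{\left(G \right)} = 3 \sqrt{5}$ ($o{\left(G \right)} = \sqrt{30 + 15} = \sqrt{45} = 3 \sqrt{5}$)
$\sqrt{o{\left(B{\left(l{\left(1,2 \right)} \right)} \right)} + 3730} = \sqrt{3 \sqrt{5} + 3730} = \sqrt{3730 + 3 \sqrt{5}}$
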